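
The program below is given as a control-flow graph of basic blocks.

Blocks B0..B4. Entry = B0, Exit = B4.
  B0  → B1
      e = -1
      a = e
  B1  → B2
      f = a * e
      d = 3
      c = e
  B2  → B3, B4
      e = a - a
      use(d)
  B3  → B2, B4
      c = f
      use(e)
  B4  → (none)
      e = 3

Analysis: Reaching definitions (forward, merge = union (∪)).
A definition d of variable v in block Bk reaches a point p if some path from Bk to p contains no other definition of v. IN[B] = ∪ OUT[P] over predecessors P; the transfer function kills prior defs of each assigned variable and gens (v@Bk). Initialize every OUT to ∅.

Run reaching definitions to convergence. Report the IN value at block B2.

Fixpoint table:
  B0:   IN={}   OUT={a@B0, e@B0}
  B1:   IN={a@B0, e@B0}   OUT={a@B0, c@B1, d@B1, e@B0, f@B1}
  B2:   IN={a@B0, c@B1, c@B3, d@B1, e@B0, e@B2, f@B1}   OUT={a@B0, c@B1, c@B3, d@B1, e@B2, f@B1}
  B3:   IN={a@B0, c@B1, c@B3, d@B1, e@B2, f@B1}   OUT={a@B0, c@B3, d@B1, e@B2, f@B1}
  B4:   IN={a@B0, c@B1, c@B3, d@B1, e@B2, f@B1}   OUT={a@B0, c@B1, c@B3, d@B1, e@B4, f@B1}

Merge at B2: IN[B2] = OUT[B1] ⊔ OUT[B3] = {a@B0, c@B1, c@B3, d@B1, e@B0, e@B2, f@B1}

Answer: {a@B0, c@B1, c@B3, d@B1, e@B0, e@B2, f@B1}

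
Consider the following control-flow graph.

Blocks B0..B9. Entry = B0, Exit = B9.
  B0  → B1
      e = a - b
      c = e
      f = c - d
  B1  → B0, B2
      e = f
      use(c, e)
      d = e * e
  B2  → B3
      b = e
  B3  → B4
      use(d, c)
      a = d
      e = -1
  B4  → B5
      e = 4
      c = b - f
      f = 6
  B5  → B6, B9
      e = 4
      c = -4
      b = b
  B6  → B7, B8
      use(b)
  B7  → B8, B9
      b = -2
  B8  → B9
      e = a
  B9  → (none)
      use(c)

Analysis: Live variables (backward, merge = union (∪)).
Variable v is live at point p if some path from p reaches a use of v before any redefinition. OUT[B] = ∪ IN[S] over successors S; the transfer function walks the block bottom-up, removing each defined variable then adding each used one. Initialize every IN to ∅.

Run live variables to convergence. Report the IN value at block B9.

Answer: {c}

Working:
Fixpoint table:
  B0:   IN={a, b, d}   OUT={a, b, c, f}
  B1:   IN={a, b, c, f}   OUT={a, b, c, d, e, f}
  B2:   IN={c, d, e, f}   OUT={b, c, d, f}
  B3:   IN={b, c, d, f}   OUT={a, b, f}
  B4:   IN={a, b, f}   OUT={a, b}
  B5:   IN={a, b}   OUT={a, b, c}
  B6:   IN={a, b, c}   OUT={a, c}
  B7:   IN={a, c}   OUT={a, c}
  B8:   IN={a, c}   OUT={c}
  B9:   IN={c}   OUT={}

B9 is the boundary node: OUT[B9] = {}
Applying B9's transfer function to that OUT value gives IN[B9] (row B9 above).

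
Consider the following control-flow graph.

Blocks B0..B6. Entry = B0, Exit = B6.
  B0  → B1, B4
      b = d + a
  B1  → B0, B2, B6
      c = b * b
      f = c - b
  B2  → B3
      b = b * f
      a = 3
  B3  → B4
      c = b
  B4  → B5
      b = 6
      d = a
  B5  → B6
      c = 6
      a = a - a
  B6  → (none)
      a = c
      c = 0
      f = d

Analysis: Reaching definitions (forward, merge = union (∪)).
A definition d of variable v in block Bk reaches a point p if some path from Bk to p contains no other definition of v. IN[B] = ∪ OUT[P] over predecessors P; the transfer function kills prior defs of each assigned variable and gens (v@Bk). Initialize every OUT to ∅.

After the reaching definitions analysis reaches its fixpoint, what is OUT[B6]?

Converged values:
  B0:   IN={b@B0, c@B1, f@B1}   OUT={b@B0, c@B1, f@B1}
  B1:   IN={b@B0, c@B1, f@B1}   OUT={b@B0, c@B1, f@B1}
  B2:   IN={b@B0, c@B1, f@B1}   OUT={a@B2, b@B2, c@B1, f@B1}
  B3:   IN={a@B2, b@B2, c@B1, f@B1}   OUT={a@B2, b@B2, c@B3, f@B1}
  B4:   IN={a@B2, b@B0, b@B2, c@B1, c@B3, f@B1}   OUT={a@B2, b@B4, c@B1, c@B3, d@B4, f@B1}
  B5:   IN={a@B2, b@B4, c@B1, c@B3, d@B4, f@B1}   OUT={a@B5, b@B4, c@B5, d@B4, f@B1}
  B6:   IN={a@B5, b@B0, b@B4, c@B1, c@B5, d@B4, f@B1}   OUT={a@B6, b@B0, b@B4, c@B6, d@B4, f@B6}

Merge at B6: IN[B6] = OUT[B1] ⊔ OUT[B5] = {a@B5, b@B0, b@B4, c@B1, c@B5, d@B4, f@B1}
Applying B6's transfer function to that IN value gives OUT[B6] (row B6 above).

Answer: {a@B6, b@B0, b@B4, c@B6, d@B4, f@B6}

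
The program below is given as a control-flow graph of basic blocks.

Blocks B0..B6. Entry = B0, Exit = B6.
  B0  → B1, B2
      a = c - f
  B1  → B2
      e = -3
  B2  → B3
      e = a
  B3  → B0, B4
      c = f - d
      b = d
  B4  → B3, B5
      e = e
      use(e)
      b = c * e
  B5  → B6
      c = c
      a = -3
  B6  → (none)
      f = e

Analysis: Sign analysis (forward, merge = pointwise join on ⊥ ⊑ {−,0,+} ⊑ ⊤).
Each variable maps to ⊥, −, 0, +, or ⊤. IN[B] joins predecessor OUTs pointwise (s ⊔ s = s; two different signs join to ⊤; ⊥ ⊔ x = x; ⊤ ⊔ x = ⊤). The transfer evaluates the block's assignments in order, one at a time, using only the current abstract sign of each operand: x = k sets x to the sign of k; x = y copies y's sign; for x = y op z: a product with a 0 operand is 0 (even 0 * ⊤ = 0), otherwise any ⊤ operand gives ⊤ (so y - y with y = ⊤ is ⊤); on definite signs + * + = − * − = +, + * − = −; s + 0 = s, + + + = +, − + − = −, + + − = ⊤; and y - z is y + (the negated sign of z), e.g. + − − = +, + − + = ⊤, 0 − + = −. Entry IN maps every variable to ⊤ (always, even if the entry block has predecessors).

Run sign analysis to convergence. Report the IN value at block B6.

Fixpoint table:
  B0: | IN=(all ⊤) | OUT=(all ⊤)
  B1: | IN=(all ⊤) | OUT={e:-; rest ⊤}
  B2: | IN=(all ⊤) | OUT=(all ⊤)
  B3: | IN=(all ⊤) | OUT=(all ⊤)
  B4: | IN=(all ⊤) | OUT=(all ⊤)
  B5: | IN=(all ⊤) | OUT={a:-; rest ⊤}
  B6: | IN={a:-; rest ⊤} | OUT={a:-; rest ⊤}

Merge at B6: IN[B6] = OUT[B5] = {a: -, b: ⊤, c: ⊤, d: ⊤, e: ⊤, f: ⊤}

Answer: {a: -, b: ⊤, c: ⊤, d: ⊤, e: ⊤, f: ⊤}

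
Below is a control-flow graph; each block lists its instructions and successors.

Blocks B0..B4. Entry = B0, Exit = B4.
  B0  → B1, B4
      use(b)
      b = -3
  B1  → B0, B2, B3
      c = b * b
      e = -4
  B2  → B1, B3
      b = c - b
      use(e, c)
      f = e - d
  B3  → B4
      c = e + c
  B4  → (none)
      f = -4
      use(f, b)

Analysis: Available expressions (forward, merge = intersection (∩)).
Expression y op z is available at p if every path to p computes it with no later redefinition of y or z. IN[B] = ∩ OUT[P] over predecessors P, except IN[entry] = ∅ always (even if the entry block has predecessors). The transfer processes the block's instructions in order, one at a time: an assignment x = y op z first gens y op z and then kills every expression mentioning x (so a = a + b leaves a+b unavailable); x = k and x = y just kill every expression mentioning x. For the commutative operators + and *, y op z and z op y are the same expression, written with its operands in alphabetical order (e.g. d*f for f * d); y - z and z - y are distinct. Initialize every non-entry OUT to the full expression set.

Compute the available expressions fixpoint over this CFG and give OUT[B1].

Answer: {b*b}

Derivation:
Per-block solution:
  B0:  IN={}  OUT={}
  B1:  IN={}  OUT={b*b}
  B2:  IN={b*b}  OUT={e-d}
  B3:  IN={}  OUT={}
  B4:  IN={}  OUT={}

Merge at B1: IN[B1] = OUT[B0] ∩ OUT[B2] = {}
Applying B1's transfer function to that IN value gives OUT[B1] (row B1 above).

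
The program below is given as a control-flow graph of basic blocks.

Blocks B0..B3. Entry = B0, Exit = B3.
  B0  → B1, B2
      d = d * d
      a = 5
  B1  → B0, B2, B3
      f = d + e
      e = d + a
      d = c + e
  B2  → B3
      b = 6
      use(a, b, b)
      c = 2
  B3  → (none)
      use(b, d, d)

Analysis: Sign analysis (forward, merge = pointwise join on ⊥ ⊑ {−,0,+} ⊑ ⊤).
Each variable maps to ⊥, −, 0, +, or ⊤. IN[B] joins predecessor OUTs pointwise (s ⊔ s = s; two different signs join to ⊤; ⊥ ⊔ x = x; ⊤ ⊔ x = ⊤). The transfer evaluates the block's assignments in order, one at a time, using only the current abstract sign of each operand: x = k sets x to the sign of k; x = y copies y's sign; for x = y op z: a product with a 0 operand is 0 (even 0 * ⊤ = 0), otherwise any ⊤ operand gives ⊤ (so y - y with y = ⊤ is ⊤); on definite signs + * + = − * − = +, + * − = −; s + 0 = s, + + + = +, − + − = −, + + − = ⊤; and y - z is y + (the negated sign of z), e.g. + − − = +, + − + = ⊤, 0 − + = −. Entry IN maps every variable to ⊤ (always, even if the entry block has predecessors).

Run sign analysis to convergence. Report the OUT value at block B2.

Answer: {a: +, b: +, c: +, d: ⊤, e: ⊤, f: ⊤}

Trace:
Per-block solution:
  B0:   IN=(all ⊤)   OUT={a:+; rest ⊤}
  B1:   IN={a:+; rest ⊤}   OUT={a:+; rest ⊤}
  B2:   IN={a:+; rest ⊤}   OUT={a:+, b:+, c:+; rest ⊤}
  B3:   IN={a:+; rest ⊤}   OUT={a:+; rest ⊤}

Merge at B2: IN[B2] = OUT[B0] ⊔ OUT[B1] = {a: +, b: ⊤, c: ⊤, d: ⊤, e: ⊤, f: ⊤}
Applying B2's transfer function to that IN value gives OUT[B2] (row B2 above).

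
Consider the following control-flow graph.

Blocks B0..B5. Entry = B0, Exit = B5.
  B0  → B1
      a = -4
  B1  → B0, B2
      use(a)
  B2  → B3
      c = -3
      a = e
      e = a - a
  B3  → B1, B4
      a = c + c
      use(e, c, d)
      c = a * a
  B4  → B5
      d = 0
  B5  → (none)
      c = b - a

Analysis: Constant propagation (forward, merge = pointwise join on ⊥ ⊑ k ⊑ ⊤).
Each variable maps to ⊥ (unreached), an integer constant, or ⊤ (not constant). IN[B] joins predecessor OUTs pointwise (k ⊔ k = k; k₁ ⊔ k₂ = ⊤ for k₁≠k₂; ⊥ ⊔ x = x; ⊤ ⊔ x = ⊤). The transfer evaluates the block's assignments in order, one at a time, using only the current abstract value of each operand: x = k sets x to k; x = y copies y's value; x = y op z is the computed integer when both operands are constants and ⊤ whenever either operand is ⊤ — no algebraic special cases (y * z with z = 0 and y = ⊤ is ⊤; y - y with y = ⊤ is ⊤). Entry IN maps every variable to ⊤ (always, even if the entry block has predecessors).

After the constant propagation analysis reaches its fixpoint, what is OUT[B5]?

Answer: {a: -6, b: ⊤, c: ⊤, d: 0, e: ⊤, f: ⊤}

Trace:
Per-block solution:
  B0:  IN=(all ⊤)  OUT={a:-4; rest ⊤}
  B1:  IN=(all ⊤)  OUT=(all ⊤)
  B2:  IN=(all ⊤)  OUT={c:-3; rest ⊤}
  B3:  IN={c:-3; rest ⊤}  OUT={a:-6, c:36; rest ⊤}
  B4:  IN={a:-6, c:36; rest ⊤}  OUT={a:-6, c:36, d:0; rest ⊤}
  B5:  IN={a:-6, c:36, d:0; rest ⊤}  OUT={a:-6, d:0; rest ⊤}

Merge at B5: IN[B5] = OUT[B4] = {a: -6, b: ⊤, c: 36, d: 0, e: ⊤, f: ⊤}
Applying B5's transfer function to that IN value gives OUT[B5] (row B5 above).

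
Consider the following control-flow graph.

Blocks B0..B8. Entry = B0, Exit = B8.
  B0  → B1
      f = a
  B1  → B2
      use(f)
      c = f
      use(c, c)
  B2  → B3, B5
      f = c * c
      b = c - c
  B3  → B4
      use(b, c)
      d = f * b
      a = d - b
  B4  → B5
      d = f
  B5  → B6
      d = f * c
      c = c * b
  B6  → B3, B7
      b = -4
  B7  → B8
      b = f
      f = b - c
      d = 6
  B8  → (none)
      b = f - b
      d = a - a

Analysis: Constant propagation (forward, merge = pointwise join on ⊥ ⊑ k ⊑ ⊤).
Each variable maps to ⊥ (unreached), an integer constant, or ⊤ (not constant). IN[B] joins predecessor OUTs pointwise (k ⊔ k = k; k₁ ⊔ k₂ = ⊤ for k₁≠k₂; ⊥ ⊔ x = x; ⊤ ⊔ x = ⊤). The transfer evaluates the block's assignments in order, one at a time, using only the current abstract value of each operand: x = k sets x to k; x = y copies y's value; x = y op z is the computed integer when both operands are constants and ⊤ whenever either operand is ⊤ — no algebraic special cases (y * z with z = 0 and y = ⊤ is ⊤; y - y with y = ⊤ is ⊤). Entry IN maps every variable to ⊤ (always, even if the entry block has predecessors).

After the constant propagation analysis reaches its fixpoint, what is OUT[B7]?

Answer: {a: ⊤, b: ⊤, c: ⊤, d: 6, e: ⊤, f: ⊤}

Derivation:
Converged values:
  B0: | IN=(all ⊤) | OUT=(all ⊤)
  B1: | IN=(all ⊤) | OUT=(all ⊤)
  B2: | IN=(all ⊤) | OUT=(all ⊤)
  B3: | IN=(all ⊤) | OUT=(all ⊤)
  B4: | IN=(all ⊤) | OUT=(all ⊤)
  B5: | IN=(all ⊤) | OUT=(all ⊤)
  B6: | IN=(all ⊤) | OUT={b:-4; rest ⊤}
  B7: | IN={b:-4; rest ⊤} | OUT={d:6; rest ⊤}
  B8: | IN={d:6; rest ⊤} | OUT=(all ⊤)

Merge at B7: IN[B7] = OUT[B6] = {a: ⊤, b: -4, c: ⊤, d: ⊤, e: ⊤, f: ⊤}
Applying B7's transfer function to that IN value gives OUT[B7] (row B7 above).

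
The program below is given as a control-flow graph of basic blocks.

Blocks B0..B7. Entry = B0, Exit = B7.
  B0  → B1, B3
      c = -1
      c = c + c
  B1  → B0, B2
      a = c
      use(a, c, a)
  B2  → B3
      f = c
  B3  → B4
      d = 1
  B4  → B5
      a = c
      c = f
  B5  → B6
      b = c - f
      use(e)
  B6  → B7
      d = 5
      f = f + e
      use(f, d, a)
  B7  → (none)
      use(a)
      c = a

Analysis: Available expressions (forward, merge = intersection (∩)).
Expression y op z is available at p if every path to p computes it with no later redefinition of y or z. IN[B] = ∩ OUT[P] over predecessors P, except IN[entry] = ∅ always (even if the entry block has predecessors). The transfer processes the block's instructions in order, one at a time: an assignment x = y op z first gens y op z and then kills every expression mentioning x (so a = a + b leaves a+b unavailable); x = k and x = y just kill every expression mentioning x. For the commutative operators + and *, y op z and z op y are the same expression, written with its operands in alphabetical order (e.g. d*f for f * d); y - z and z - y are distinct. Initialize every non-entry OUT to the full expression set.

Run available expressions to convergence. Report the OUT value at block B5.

Converged values:
  B0: | IN={} | OUT={}
  B1: | IN={} | OUT={}
  B2: | IN={} | OUT={}
  B3: | IN={} | OUT={}
  B4: | IN={} | OUT={}
  B5: | IN={} | OUT={c-f}
  B6: | IN={c-f} | OUT={}
  B7: | IN={} | OUT={}

Merge at B5: IN[B5] = OUT[B4] = {}
Applying B5's transfer function to that IN value gives OUT[B5] (row B5 above).

Answer: {c-f}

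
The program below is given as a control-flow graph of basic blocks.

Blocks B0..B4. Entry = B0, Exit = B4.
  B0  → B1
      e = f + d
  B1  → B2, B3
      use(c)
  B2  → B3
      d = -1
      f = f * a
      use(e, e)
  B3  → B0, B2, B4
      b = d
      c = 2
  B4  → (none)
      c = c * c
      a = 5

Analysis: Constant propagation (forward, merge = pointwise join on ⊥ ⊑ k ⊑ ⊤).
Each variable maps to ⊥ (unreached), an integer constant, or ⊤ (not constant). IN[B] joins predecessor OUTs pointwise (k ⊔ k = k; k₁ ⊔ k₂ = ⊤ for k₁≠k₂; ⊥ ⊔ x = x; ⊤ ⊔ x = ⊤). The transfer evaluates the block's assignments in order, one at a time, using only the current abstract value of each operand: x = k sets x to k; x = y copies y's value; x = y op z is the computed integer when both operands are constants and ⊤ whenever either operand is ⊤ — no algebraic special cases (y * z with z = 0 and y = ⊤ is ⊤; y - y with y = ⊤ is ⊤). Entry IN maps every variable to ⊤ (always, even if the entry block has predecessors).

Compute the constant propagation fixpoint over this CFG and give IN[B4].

Answer: {a: ⊤, b: ⊤, c: 2, d: ⊤, e: ⊤, f: ⊤}

Working:
Per-block solution:
  B0:   IN=(all ⊤)   OUT=(all ⊤)
  B1:   IN=(all ⊤)   OUT=(all ⊤)
  B2:   IN=(all ⊤)   OUT={d:-1; rest ⊤}
  B3:   IN=(all ⊤)   OUT={c:2; rest ⊤}
  B4:   IN={c:2; rest ⊤}   OUT={a:5, c:4; rest ⊤}

Merge at B4: IN[B4] = OUT[B3] = {a: ⊤, b: ⊤, c: 2, d: ⊤, e: ⊤, f: ⊤}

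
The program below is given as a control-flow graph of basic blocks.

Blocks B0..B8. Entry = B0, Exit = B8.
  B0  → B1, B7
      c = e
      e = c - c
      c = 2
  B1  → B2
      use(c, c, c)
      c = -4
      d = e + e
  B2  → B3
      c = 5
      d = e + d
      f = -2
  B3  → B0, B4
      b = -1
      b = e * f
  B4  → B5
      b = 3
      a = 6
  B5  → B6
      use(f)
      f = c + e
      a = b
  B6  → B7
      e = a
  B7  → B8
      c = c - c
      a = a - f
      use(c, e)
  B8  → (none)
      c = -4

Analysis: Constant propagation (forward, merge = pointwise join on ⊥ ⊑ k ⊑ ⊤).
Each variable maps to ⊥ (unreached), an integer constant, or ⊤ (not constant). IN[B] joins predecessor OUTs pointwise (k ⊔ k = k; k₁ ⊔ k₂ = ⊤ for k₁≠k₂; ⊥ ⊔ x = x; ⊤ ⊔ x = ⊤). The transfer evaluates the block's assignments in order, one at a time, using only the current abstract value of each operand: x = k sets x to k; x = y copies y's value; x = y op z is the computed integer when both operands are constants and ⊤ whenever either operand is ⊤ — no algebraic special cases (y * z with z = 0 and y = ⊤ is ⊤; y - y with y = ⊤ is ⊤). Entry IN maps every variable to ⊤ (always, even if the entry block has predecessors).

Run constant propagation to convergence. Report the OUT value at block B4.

Converged values:
  B0: | IN=(all ⊤) | OUT={c:2; rest ⊤}
  B1: | IN={c:2; rest ⊤} | OUT={c:-4; rest ⊤}
  B2: | IN={c:-4; rest ⊤} | OUT={c:5, f:-2; rest ⊤}
  B3: | IN={c:5, f:-2; rest ⊤} | OUT={c:5, f:-2; rest ⊤}
  B4: | IN={c:5, f:-2; rest ⊤} | OUT={a:6, b:3, c:5, f:-2; rest ⊤}
  B5: | IN={a:6, b:3, c:5, f:-2; rest ⊤} | OUT={a:3, b:3, c:5; rest ⊤}
  B6: | IN={a:3, b:3, c:5; rest ⊤} | OUT={a:3, b:3, c:5, e:3; rest ⊤}
  B7: | IN=(all ⊤) | OUT=(all ⊤)
  B8: | IN=(all ⊤) | OUT={c:-4; rest ⊤}

Merge at B4: IN[B4] = OUT[B3] = {a: ⊤, b: ⊤, c: 5, d: ⊤, e: ⊤, f: -2}
Applying B4's transfer function to that IN value gives OUT[B4] (row B4 above).

Answer: {a: 6, b: 3, c: 5, d: ⊤, e: ⊤, f: -2}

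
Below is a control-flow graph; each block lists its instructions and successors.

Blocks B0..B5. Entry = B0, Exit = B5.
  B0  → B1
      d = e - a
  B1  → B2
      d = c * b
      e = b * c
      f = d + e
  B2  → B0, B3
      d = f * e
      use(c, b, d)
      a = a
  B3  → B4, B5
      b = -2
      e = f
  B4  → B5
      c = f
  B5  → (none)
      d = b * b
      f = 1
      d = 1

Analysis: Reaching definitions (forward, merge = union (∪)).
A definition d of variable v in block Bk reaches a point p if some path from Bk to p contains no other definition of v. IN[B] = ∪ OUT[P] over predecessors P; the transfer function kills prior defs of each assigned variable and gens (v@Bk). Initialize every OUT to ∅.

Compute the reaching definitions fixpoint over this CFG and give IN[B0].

Answer: {a@B2, d@B2, e@B1, f@B1}

Trace:
Converged values:
  B0:   IN={a@B2, d@B2, e@B1, f@B1}   OUT={a@B2, d@B0, e@B1, f@B1}
  B1:   IN={a@B2, d@B0, e@B1, f@B1}   OUT={a@B2, d@B1, e@B1, f@B1}
  B2:   IN={a@B2, d@B1, e@B1, f@B1}   OUT={a@B2, d@B2, e@B1, f@B1}
  B3:   IN={a@B2, d@B2, e@B1, f@B1}   OUT={a@B2, b@B3, d@B2, e@B3, f@B1}
  B4:   IN={a@B2, b@B3, d@B2, e@B3, f@B1}   OUT={a@B2, b@B3, c@B4, d@B2, e@B3, f@B1}
  B5:   IN={a@B2, b@B3, c@B4, d@B2, e@B3, f@B1}   OUT={a@B2, b@B3, c@B4, d@B5, e@B3, f@B5}

Merge at B0 (entry node, so the boundary value {} is joined with the incoming edge(s)): IN[B0] = {} ⊔ OUT[B2] = {a@B2, d@B2, e@B1, f@B1}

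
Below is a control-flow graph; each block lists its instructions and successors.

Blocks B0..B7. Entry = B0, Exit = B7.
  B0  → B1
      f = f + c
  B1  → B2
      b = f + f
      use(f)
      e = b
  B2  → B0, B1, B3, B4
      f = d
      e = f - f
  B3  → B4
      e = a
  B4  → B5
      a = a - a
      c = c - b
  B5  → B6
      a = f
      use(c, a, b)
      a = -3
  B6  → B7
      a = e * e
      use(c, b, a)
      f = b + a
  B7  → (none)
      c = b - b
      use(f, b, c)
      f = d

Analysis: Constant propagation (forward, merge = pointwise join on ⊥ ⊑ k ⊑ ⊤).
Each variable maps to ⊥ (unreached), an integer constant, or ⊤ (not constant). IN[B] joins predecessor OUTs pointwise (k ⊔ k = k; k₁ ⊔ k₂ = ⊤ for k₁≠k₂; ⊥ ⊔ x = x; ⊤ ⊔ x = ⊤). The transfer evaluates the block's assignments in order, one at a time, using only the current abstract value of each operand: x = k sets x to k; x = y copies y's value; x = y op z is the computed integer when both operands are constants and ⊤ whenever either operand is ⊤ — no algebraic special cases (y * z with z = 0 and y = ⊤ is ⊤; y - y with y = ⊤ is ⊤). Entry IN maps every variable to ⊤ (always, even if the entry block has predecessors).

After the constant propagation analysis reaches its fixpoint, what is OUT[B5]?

Converged values:
  B0:   IN=(all ⊤)   OUT=(all ⊤)
  B1:   IN=(all ⊤)   OUT=(all ⊤)
  B2:   IN=(all ⊤)   OUT=(all ⊤)
  B3:   IN=(all ⊤)   OUT=(all ⊤)
  B4:   IN=(all ⊤)   OUT=(all ⊤)
  B5:   IN=(all ⊤)   OUT={a:-3; rest ⊤}
  B6:   IN={a:-3; rest ⊤}   OUT=(all ⊤)
  B7:   IN=(all ⊤)   OUT=(all ⊤)

Merge at B5: IN[B5] = OUT[B4] = {a: ⊤, b: ⊤, c: ⊤, d: ⊤, e: ⊤, f: ⊤}
Applying B5's transfer function to that IN value gives OUT[B5] (row B5 above).

Answer: {a: -3, b: ⊤, c: ⊤, d: ⊤, e: ⊤, f: ⊤}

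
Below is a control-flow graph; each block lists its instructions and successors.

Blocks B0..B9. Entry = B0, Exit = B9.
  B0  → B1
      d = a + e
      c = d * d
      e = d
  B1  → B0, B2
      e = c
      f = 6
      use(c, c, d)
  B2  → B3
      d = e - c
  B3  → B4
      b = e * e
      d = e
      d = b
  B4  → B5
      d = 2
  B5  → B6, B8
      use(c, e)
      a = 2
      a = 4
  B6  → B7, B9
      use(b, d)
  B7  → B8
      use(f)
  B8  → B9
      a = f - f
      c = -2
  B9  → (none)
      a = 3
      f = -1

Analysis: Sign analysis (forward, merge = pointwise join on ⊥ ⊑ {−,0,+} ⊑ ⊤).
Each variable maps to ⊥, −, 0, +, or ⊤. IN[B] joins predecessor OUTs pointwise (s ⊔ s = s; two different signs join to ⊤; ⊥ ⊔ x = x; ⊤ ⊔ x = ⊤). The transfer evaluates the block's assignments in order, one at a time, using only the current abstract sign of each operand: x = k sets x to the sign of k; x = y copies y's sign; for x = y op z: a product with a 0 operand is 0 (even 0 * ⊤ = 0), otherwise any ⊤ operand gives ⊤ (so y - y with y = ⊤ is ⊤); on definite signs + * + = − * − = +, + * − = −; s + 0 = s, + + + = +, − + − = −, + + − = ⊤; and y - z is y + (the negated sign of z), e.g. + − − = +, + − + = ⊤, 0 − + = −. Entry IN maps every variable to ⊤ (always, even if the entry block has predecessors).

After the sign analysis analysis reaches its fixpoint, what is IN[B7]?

Converged values:
  B0:  IN=(all ⊤)  OUT=(all ⊤)
  B1:  IN=(all ⊤)  OUT={f:+; rest ⊤}
  B2:  IN={f:+; rest ⊤}  OUT={f:+; rest ⊤}
  B3:  IN={f:+; rest ⊤}  OUT={f:+; rest ⊤}
  B4:  IN={f:+; rest ⊤}  OUT={d:+, f:+; rest ⊤}
  B5:  IN={d:+, f:+; rest ⊤}  OUT={a:+, d:+, f:+; rest ⊤}
  B6:  IN={a:+, d:+, f:+; rest ⊤}  OUT={a:+, d:+, f:+; rest ⊤}
  B7:  IN={a:+, d:+, f:+; rest ⊤}  OUT={a:+, d:+, f:+; rest ⊤}
  B8:  IN={a:+, d:+, f:+; rest ⊤}  OUT={c:-, d:+, f:+; rest ⊤}
  B9:  IN={d:+, f:+; rest ⊤}  OUT={a:+, d:+, f:-; rest ⊤}

Merge at B7: IN[B7] = OUT[B6] = {a: +, b: ⊤, c: ⊤, d: +, e: ⊤, f: +}

Answer: {a: +, b: ⊤, c: ⊤, d: +, e: ⊤, f: +}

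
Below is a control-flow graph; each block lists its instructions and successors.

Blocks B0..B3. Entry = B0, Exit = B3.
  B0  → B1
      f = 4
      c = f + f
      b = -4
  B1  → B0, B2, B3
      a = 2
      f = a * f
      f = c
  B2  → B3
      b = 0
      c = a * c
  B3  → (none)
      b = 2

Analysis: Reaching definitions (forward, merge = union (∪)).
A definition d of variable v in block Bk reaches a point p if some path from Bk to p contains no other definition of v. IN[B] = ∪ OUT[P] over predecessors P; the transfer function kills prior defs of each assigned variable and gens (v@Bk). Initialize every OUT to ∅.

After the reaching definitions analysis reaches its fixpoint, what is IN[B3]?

Answer: {a@B1, b@B0, b@B2, c@B0, c@B2, f@B1}

Working:
Converged values:
  B0:   IN={a@B1, b@B0, c@B0, f@B1}   OUT={a@B1, b@B0, c@B0, f@B0}
  B1:   IN={a@B1, b@B0, c@B0, f@B0}   OUT={a@B1, b@B0, c@B0, f@B1}
  B2:   IN={a@B1, b@B0, c@B0, f@B1}   OUT={a@B1, b@B2, c@B2, f@B1}
  B3:   IN={a@B1, b@B0, b@B2, c@B0, c@B2, f@B1}   OUT={a@B1, b@B3, c@B0, c@B2, f@B1}

Merge at B3: IN[B3] = OUT[B1] ⊔ OUT[B2] = {a@B1, b@B0, b@B2, c@B0, c@B2, f@B1}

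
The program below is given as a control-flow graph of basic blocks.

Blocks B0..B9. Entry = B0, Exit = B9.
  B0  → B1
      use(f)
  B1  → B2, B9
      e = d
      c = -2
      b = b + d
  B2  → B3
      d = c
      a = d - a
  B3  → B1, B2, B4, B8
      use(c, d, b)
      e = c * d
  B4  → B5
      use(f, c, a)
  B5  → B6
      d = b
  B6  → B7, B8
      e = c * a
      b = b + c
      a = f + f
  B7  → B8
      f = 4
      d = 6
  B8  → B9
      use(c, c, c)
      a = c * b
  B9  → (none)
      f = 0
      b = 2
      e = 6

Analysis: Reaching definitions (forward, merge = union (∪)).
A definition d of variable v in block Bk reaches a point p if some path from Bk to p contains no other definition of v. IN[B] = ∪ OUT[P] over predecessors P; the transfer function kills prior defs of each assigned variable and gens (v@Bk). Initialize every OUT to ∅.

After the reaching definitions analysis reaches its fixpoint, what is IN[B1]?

Answer: {a@B2, b@B1, c@B1, d@B2, e@B3}

Trace:
Converged values:
  B0: | IN={} | OUT={}
  B1: | IN={a@B2, b@B1, c@B1, d@B2, e@B3} | OUT={a@B2, b@B1, c@B1, d@B2, e@B1}
  B2: | IN={a@B2, b@B1, c@B1, d@B2, e@B1, e@B3} | OUT={a@B2, b@B1, c@B1, d@B2, e@B1, e@B3}
  B3: | IN={a@B2, b@B1, c@B1, d@B2, e@B1, e@B3} | OUT={a@B2, b@B1, c@B1, d@B2, e@B3}
  B4: | IN={a@B2, b@B1, c@B1, d@B2, e@B3} | OUT={a@B2, b@B1, c@B1, d@B2, e@B3}
  B5: | IN={a@B2, b@B1, c@B1, d@B2, e@B3} | OUT={a@B2, b@B1, c@B1, d@B5, e@B3}
  B6: | IN={a@B2, b@B1, c@B1, d@B5, e@B3} | OUT={a@B6, b@B6, c@B1, d@B5, e@B6}
  B7: | IN={a@B6, b@B6, c@B1, d@B5, e@B6} | OUT={a@B6, b@B6, c@B1, d@B7, e@B6, f@B7}
  B8: | IN={a@B2, a@B6, b@B1, b@B6, c@B1, d@B2, d@B5, d@B7, e@B3, e@B6, f@B7} | OUT={a@B8, b@B1, b@B6, c@B1, d@B2, d@B5, d@B7, e@B3, e@B6, f@B7}
  B9: | IN={a@B2, a@B8, b@B1, b@B6, c@B1, d@B2, d@B5, d@B7, e@B1, e@B3, e@B6, f@B7} | OUT={a@B2, a@B8, b@B9, c@B1, d@B2, d@B5, d@B7, e@B9, f@B9}

Merge at B1: IN[B1] = OUT[B0] ⊔ OUT[B3] = {a@B2, b@B1, c@B1, d@B2, e@B3}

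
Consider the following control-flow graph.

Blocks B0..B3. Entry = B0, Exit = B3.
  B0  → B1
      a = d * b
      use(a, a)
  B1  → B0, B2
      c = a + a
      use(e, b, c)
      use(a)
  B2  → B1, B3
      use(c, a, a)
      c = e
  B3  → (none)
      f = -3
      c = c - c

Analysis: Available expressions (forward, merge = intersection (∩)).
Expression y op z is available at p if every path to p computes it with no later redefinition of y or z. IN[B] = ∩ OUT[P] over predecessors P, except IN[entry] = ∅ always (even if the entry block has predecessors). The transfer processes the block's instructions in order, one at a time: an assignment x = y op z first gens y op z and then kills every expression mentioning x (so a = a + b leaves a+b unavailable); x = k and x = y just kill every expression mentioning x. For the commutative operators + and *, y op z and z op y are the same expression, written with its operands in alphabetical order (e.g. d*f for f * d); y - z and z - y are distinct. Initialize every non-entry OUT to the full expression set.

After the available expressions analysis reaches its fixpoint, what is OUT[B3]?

Answer: {a+a, b*d}

Derivation:
Converged values:
  B0:  IN={}  OUT={b*d}
  B1:  IN={b*d}  OUT={a+a, b*d}
  B2:  IN={a+a, b*d}  OUT={a+a, b*d}
  B3:  IN={a+a, b*d}  OUT={a+a, b*d}

Merge at B3: IN[B3] = OUT[B2] = {a+a, b*d}
Applying B3's transfer function to that IN value gives OUT[B3] (row B3 above).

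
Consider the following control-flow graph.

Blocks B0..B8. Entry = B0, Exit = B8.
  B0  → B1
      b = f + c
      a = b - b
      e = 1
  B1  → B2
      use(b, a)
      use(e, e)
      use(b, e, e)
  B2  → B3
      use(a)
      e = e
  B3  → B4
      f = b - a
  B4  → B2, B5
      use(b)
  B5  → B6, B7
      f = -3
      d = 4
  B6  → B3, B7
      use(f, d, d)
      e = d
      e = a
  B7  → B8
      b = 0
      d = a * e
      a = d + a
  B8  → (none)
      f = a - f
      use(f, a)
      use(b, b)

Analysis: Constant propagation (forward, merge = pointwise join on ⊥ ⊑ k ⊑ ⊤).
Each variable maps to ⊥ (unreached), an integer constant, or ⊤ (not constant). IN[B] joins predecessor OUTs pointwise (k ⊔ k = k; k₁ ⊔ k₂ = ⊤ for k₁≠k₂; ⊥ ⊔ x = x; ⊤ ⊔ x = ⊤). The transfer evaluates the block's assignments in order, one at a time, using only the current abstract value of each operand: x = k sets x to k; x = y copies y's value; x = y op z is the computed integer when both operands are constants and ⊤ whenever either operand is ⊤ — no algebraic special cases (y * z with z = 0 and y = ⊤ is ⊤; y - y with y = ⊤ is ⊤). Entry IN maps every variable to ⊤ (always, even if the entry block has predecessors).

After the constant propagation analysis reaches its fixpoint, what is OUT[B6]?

Answer: {a: ⊤, b: ⊤, c: ⊤, d: 4, e: ⊤, f: -3}

Working:
Converged values:
  B0:   IN=(all ⊤)   OUT={e:1; rest ⊤}
  B1:   IN={e:1; rest ⊤}   OUT={e:1; rest ⊤}
  B2:   IN=(all ⊤)   OUT=(all ⊤)
  B3:   IN=(all ⊤)   OUT=(all ⊤)
  B4:   IN=(all ⊤)   OUT=(all ⊤)
  B5:   IN=(all ⊤)   OUT={d:4, f:-3; rest ⊤}
  B6:   IN={d:4, f:-3; rest ⊤}   OUT={d:4, f:-3; rest ⊤}
  B7:   IN={d:4, f:-3; rest ⊤}   OUT={b:0, f:-3; rest ⊤}
  B8:   IN={b:0, f:-3; rest ⊤}   OUT={b:0; rest ⊤}

Merge at B6: IN[B6] = OUT[B5] = {a: ⊤, b: ⊤, c: ⊤, d: 4, e: ⊤, f: -3}
Applying B6's transfer function to that IN value gives OUT[B6] (row B6 above).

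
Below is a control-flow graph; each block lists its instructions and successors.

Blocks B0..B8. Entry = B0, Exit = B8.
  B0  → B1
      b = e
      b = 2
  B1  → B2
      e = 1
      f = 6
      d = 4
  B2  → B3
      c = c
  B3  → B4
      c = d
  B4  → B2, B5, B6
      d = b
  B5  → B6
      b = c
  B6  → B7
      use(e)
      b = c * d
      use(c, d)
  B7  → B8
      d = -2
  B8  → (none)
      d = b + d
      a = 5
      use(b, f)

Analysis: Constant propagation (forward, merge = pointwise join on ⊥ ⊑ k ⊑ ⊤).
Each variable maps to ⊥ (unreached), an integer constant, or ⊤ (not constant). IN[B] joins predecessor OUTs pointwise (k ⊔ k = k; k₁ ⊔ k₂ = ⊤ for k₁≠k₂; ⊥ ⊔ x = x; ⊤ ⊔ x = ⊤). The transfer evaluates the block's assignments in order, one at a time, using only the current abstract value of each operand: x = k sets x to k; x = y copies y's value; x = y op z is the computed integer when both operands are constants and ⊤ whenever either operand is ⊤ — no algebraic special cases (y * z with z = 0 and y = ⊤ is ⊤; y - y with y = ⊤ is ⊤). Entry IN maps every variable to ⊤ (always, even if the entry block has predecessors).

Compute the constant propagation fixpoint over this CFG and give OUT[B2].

Answer: {a: ⊤, b: 2, c: ⊤, d: ⊤, e: 1, f: 6}

Trace:
Converged values:
  B0:   IN=(all ⊤)   OUT={b:2; rest ⊤}
  B1:   IN={b:2; rest ⊤}   OUT={b:2, d:4, e:1, f:6; rest ⊤}
  B2:   IN={b:2, e:1, f:6; rest ⊤}   OUT={b:2, e:1, f:6; rest ⊤}
  B3:   IN={b:2, e:1, f:6; rest ⊤}   OUT={b:2, e:1, f:6; rest ⊤}
  B4:   IN={b:2, e:1, f:6; rest ⊤}   OUT={b:2, d:2, e:1, f:6; rest ⊤}
  B5:   IN={b:2, d:2, e:1, f:6; rest ⊤}   OUT={d:2, e:1, f:6; rest ⊤}
  B6:   IN={d:2, e:1, f:6; rest ⊤}   OUT={d:2, e:1, f:6; rest ⊤}
  B7:   IN={d:2, e:1, f:6; rest ⊤}   OUT={d:-2, e:1, f:6; rest ⊤}
  B8:   IN={d:-2, e:1, f:6; rest ⊤}   OUT={a:5, e:1, f:6; rest ⊤}

Merge at B2: IN[B2] = OUT[B1] ⊔ OUT[B4] = {a: ⊤, b: 2, c: ⊤, d: ⊤, e: 1, f: 6}
Applying B2's transfer function to that IN value gives OUT[B2] (row B2 above).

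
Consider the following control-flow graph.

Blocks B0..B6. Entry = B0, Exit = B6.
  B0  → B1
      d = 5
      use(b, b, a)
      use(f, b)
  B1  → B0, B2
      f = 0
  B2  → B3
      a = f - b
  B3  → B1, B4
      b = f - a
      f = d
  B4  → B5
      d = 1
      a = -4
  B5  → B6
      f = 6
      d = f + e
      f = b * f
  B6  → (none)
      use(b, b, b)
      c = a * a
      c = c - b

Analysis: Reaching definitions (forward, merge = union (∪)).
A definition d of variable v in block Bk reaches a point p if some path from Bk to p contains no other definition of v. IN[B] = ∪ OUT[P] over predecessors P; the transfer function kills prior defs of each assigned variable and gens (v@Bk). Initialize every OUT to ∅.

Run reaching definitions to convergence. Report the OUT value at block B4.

Fixpoint table:
  B0: | IN={a@B2, b@B3, d@B0, f@B1} | OUT={a@B2, b@B3, d@B0, f@B1}
  B1: | IN={a@B2, b@B3, d@B0, f@B1, f@B3} | OUT={a@B2, b@B3, d@B0, f@B1}
  B2: | IN={a@B2, b@B3, d@B0, f@B1} | OUT={a@B2, b@B3, d@B0, f@B1}
  B3: | IN={a@B2, b@B3, d@B0, f@B1} | OUT={a@B2, b@B3, d@B0, f@B3}
  B4: | IN={a@B2, b@B3, d@B0, f@B3} | OUT={a@B4, b@B3, d@B4, f@B3}
  B5: | IN={a@B4, b@B3, d@B4, f@B3} | OUT={a@B4, b@B3, d@B5, f@B5}
  B6: | IN={a@B4, b@B3, d@B5, f@B5} | OUT={a@B4, b@B3, c@B6, d@B5, f@B5}

Merge at B4: IN[B4] = OUT[B3] = {a@B2, b@B3, d@B0, f@B3}
Applying B4's transfer function to that IN value gives OUT[B4] (row B4 above).

Answer: {a@B4, b@B3, d@B4, f@B3}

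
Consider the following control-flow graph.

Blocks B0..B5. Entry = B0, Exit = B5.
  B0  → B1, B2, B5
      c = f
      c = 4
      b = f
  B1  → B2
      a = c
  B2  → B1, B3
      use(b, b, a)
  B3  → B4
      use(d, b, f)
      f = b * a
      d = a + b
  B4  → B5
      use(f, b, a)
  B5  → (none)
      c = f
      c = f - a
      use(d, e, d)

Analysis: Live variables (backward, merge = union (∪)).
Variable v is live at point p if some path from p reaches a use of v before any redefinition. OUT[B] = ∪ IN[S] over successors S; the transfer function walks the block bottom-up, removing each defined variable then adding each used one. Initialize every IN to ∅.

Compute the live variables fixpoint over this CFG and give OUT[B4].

Answer: {a, d, e, f}

Trace:
Converged values:
  B0:   IN={a, d, e, f}   OUT={a, b, c, d, e, f}
  B1:   IN={b, c, d, e, f}   OUT={a, b, c, d, e, f}
  B2:   IN={a, b, c, d, e, f}   OUT={a, b, c, d, e, f}
  B3:   IN={a, b, d, e, f}   OUT={a, b, d, e, f}
  B4:   IN={a, b, d, e, f}   OUT={a, d, e, f}
  B5:   IN={a, d, e, f}   OUT={}

Merge at B4: OUT[B4] = IN[B5] = {a, d, e, f}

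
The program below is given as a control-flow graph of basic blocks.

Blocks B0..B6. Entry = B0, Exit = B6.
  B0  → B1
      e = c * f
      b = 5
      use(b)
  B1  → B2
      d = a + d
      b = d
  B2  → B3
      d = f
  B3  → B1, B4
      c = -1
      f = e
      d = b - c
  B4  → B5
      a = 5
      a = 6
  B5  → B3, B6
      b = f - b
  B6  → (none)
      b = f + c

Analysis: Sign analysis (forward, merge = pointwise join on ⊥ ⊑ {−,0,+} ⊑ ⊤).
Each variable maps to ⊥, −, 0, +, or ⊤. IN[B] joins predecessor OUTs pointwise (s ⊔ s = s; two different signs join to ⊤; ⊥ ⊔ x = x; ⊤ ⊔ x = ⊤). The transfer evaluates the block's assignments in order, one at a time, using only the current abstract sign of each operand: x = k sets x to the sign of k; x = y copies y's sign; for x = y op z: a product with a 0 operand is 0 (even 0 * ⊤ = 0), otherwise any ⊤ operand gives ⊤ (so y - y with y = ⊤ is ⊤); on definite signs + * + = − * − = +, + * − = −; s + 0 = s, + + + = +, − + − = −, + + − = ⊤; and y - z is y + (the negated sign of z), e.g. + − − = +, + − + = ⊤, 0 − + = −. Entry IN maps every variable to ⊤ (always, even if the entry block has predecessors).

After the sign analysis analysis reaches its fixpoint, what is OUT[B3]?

Fixpoint table:
  B0:   IN=(all ⊤)   OUT={b:+; rest ⊤}
  B1:   IN=(all ⊤)   OUT=(all ⊤)
  B2:   IN=(all ⊤)   OUT=(all ⊤)
  B3:   IN=(all ⊤)   OUT={c:-; rest ⊤}
  B4:   IN={c:-; rest ⊤}   OUT={a:+, c:-; rest ⊤}
  B5:   IN={a:+, c:-; rest ⊤}   OUT={a:+, c:-; rest ⊤}
  B6:   IN={a:+, c:-; rest ⊤}   OUT={a:+, c:-; rest ⊤}

Merge at B3: IN[B3] = OUT[B2] ⊔ OUT[B5] = {a: ⊤, b: ⊤, c: ⊤, d: ⊤, e: ⊤, f: ⊤}
Applying B3's transfer function to that IN value gives OUT[B3] (row B3 above).

Answer: {a: ⊤, b: ⊤, c: -, d: ⊤, e: ⊤, f: ⊤}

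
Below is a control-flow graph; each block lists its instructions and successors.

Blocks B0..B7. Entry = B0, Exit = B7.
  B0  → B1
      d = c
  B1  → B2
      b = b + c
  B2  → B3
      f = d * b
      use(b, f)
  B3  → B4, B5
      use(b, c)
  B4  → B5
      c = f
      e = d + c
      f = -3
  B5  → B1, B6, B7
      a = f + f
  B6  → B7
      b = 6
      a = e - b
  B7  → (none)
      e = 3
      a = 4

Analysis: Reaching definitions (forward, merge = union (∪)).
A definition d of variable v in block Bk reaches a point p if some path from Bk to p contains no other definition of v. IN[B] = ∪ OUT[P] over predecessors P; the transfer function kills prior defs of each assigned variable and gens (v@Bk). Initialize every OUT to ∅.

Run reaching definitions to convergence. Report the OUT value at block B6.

Per-block solution:
  B0: | IN={} | OUT={d@B0}
  B1: | IN={a@B5, b@B1, c@B4, d@B0, e@B4, f@B2, f@B4} | OUT={a@B5, b@B1, c@B4, d@B0, e@B4, f@B2, f@B4}
  B2: | IN={a@B5, b@B1, c@B4, d@B0, e@B4, f@B2, f@B4} | OUT={a@B5, b@B1, c@B4, d@B0, e@B4, f@B2}
  B3: | IN={a@B5, b@B1, c@B4, d@B0, e@B4, f@B2} | OUT={a@B5, b@B1, c@B4, d@B0, e@B4, f@B2}
  B4: | IN={a@B5, b@B1, c@B4, d@B0, e@B4, f@B2} | OUT={a@B5, b@B1, c@B4, d@B0, e@B4, f@B4}
  B5: | IN={a@B5, b@B1, c@B4, d@B0, e@B4, f@B2, f@B4} | OUT={a@B5, b@B1, c@B4, d@B0, e@B4, f@B2, f@B4}
  B6: | IN={a@B5, b@B1, c@B4, d@B0, e@B4, f@B2, f@B4} | OUT={a@B6, b@B6, c@B4, d@B0, e@B4, f@B2, f@B4}
  B7: | IN={a@B5, a@B6, b@B1, b@B6, c@B4, d@B0, e@B4, f@B2, f@B4} | OUT={a@B7, b@B1, b@B6, c@B4, d@B0, e@B7, f@B2, f@B4}

Merge at B6: IN[B6] = OUT[B5] = {a@B5, b@B1, c@B4, d@B0, e@B4, f@B2, f@B4}
Applying B6's transfer function to that IN value gives OUT[B6] (row B6 above).

Answer: {a@B6, b@B6, c@B4, d@B0, e@B4, f@B2, f@B4}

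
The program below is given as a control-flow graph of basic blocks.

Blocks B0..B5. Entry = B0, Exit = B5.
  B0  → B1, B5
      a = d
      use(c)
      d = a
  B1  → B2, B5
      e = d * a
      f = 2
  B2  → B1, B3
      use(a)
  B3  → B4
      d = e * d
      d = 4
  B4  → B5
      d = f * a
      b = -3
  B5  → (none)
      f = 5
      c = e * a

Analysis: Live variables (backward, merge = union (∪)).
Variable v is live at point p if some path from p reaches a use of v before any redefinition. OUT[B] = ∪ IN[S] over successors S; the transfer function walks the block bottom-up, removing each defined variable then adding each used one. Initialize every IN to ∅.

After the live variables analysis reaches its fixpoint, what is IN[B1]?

Fixpoint table:
  B0: | IN={c, d, e} | OUT={a, d, e}
  B1: | IN={a, d} | OUT={a, d, e, f}
  B2: | IN={a, d, e, f} | OUT={a, d, e, f}
  B3: | IN={a, d, e, f} | OUT={a, e, f}
  B4: | IN={a, e, f} | OUT={a, e}
  B5: | IN={a, e} | OUT={}

Merge at B1: OUT[B1] = IN[B2] ⊔ IN[B5] = {a, d, e, f}
Applying B1's transfer function to that OUT value gives IN[B1] (row B1 above).

Answer: {a, d}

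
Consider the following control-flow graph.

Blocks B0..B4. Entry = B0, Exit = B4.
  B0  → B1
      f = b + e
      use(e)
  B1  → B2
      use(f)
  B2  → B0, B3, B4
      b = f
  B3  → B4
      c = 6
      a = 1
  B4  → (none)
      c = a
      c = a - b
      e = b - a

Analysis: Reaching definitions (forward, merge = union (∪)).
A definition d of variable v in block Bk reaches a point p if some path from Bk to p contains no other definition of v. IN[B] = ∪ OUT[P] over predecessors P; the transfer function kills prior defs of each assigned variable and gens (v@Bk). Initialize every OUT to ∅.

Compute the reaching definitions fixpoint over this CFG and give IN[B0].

Per-block solution:
  B0:   IN={b@B2, f@B0}   OUT={b@B2, f@B0}
  B1:   IN={b@B2, f@B0}   OUT={b@B2, f@B0}
  B2:   IN={b@B2, f@B0}   OUT={b@B2, f@B0}
  B3:   IN={b@B2, f@B0}   OUT={a@B3, b@B2, c@B3, f@B0}
  B4:   IN={a@B3, b@B2, c@B3, f@B0}   OUT={a@B3, b@B2, c@B4, e@B4, f@B0}

Merge at B0 (entry node, so the boundary value {} is joined with the incoming edge(s)): IN[B0] = {} ⊔ OUT[B2] = {b@B2, f@B0}

Answer: {b@B2, f@B0}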